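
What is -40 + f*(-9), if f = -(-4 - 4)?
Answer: -112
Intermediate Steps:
f = 8 (f = -1*(-8) = 8)
-40 + f*(-9) = -40 + 8*(-9) = -40 - 72 = -112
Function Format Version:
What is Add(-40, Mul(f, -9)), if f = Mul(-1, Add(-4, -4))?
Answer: -112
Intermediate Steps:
f = 8 (f = Mul(-1, -8) = 8)
Add(-40, Mul(f, -9)) = Add(-40, Mul(8, -9)) = Add(-40, -72) = -112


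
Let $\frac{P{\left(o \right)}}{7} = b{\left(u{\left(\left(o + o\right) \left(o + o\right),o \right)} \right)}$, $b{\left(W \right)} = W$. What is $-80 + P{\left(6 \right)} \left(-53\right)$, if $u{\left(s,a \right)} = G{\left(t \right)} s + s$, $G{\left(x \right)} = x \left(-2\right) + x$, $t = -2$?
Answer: $-160352$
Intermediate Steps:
$G{\left(x \right)} = - x$ ($G{\left(x \right)} = - 2 x + x = - x$)
$u{\left(s,a \right)} = 3 s$ ($u{\left(s,a \right)} = \left(-1\right) \left(-2\right) s + s = 2 s + s = 3 s$)
$P{\left(o \right)} = 84 o^{2}$ ($P{\left(o \right)} = 7 \cdot 3 \left(o + o\right) \left(o + o\right) = 7 \cdot 3 \cdot 2 o 2 o = 7 \cdot 3 \cdot 4 o^{2} = 7 \cdot 12 o^{2} = 84 o^{2}$)
$-80 + P{\left(6 \right)} \left(-53\right) = -80 + 84 \cdot 6^{2} \left(-53\right) = -80 + 84 \cdot 36 \left(-53\right) = -80 + 3024 \left(-53\right) = -80 - 160272 = -160352$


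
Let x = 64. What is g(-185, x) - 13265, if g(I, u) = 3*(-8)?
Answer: -13289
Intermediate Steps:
g(I, u) = -24
g(-185, x) - 13265 = -24 - 13265 = -13289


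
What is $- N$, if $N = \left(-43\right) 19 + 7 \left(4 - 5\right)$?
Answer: $824$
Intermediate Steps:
$N = -824$ ($N = -817 + 7 \left(-1\right) = -817 - 7 = -824$)
$- N = \left(-1\right) \left(-824\right) = 824$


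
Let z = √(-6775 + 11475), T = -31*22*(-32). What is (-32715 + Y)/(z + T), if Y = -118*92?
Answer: -237723376/119070569 + 217855*√47/238141138 ≈ -1.9902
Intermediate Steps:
T = 21824 (T = -682*(-32) = 21824)
Y = -10856
z = 10*√47 (z = √4700 = 10*√47 ≈ 68.557)
(-32715 + Y)/(z + T) = (-32715 - 10856)/(10*√47 + 21824) = -43571/(21824 + 10*√47)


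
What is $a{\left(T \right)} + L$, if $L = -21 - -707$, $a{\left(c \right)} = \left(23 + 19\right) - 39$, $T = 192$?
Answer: $689$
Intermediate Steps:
$a{\left(c \right)} = 3$ ($a{\left(c \right)} = 42 - 39 = 3$)
$L = 686$ ($L = -21 + 707 = 686$)
$a{\left(T \right)} + L = 3 + 686 = 689$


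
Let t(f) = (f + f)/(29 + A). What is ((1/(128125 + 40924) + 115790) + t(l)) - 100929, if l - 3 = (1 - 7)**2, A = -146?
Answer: 7536373472/507147 ≈ 14860.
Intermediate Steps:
l = 39 (l = 3 + (1 - 7)**2 = 3 + (-6)**2 = 3 + 36 = 39)
t(f) = -2*f/117 (t(f) = (f + f)/(29 - 146) = (2*f)/(-117) = (2*f)*(-1/117) = -2*f/117)
((1/(128125 + 40924) + 115790) + t(l)) - 100929 = ((1/(128125 + 40924) + 115790) - 2/117*39) - 100929 = ((1/169049 + 115790) - 2/3) - 100929 = (19574183711/169049 - 2/3) - 100929 = 58722213035/507147 - 100929 = 7536373472/507147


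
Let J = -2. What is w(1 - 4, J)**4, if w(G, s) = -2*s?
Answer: 256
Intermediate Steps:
w(1 - 4, J)**4 = (-2*(-2))**4 = 4**4 = 256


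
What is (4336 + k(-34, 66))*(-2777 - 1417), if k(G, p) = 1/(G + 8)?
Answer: -236405295/13 ≈ -1.8185e+7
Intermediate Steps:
k(G, p) = 1/(8 + G)
(4336 + k(-34, 66))*(-2777 - 1417) = (4336 + 1/(8 - 34))*(-2777 - 1417) = (4336 + 1/(-26))*(-4194) = (4336 - 1/26)*(-4194) = (112735/26)*(-4194) = -236405295/13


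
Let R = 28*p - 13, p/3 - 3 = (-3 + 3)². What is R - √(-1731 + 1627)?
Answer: 239 - 2*I*√26 ≈ 239.0 - 10.198*I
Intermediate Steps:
p = 9 (p = 9 + 3*(-3 + 3)² = 9 + 3*0² = 9 + 3*0 = 9 + 0 = 9)
R = 239 (R = 28*9 - 13 = 252 - 13 = 239)
R - √(-1731 + 1627) = 239 - √(-1731 + 1627) = 239 - √(-104) = 239 - 2*I*√26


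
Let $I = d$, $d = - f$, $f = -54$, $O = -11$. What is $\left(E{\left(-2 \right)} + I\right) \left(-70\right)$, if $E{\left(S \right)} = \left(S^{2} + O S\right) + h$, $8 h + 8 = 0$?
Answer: $-5530$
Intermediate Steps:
$h = -1$ ($h = -1 + \frac{1}{8} \cdot 0 = -1 + 0 = -1$)
$E{\left(S \right)} = -1 + S^{2} - 11 S$ ($E{\left(S \right)} = \left(S^{2} - 11 S\right) - 1 = -1 + S^{2} - 11 S$)
$d = 54$ ($d = \left(-1\right) \left(-54\right) = 54$)
$I = 54$
$\left(E{\left(-2 \right)} + I\right) \left(-70\right) = \left(\left(-1 + \left(-2\right)^{2} - -22\right) + 54\right) \left(-70\right) = \left(\left(-1 + 4 + 22\right) + 54\right) \left(-70\right) = \left(25 + 54\right) \left(-70\right) = 79 \left(-70\right) = -5530$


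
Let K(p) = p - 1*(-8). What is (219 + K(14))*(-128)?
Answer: -30848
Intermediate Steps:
K(p) = 8 + p (K(p) = p + 8 = 8 + p)
(219 + K(14))*(-128) = (219 + (8 + 14))*(-128) = (219 + 22)*(-128) = 241*(-128) = -30848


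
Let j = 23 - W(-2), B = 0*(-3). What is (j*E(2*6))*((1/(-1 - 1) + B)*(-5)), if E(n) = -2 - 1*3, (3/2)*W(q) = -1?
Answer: -1775/6 ≈ -295.83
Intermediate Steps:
W(q) = -⅔ (W(q) = (⅔)*(-1) = -⅔)
B = 0
j = 71/3 (j = 23 - 1*(-⅔) = 23 + ⅔ = 71/3 ≈ 23.667)
E(n) = -5 (E(n) = -2 - 3 = -5)
(j*E(2*6))*((1/(-1 - 1) + B)*(-5)) = ((71/3)*(-5))*((1/(-1 - 1) + 0)*(-5)) = -355*(1/(-2) + 0)*(-5)/3 = -355*(-½ + 0)*(-5)/3 = -(-355)*(-5)/6 = -355/3*5/2 = -1775/6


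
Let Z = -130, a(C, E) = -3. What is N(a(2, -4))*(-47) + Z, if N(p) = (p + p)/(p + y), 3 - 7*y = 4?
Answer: -2417/11 ≈ -219.73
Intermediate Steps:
y = -1/7 (y = 3/7 - 1/7*4 = 3/7 - 4/7 = -1/7 ≈ -0.14286)
N(p) = 2*p/(-1/7 + p) (N(p) = (p + p)/(p - 1/7) = (2*p)/(-1/7 + p) = 2*p/(-1/7 + p))
N(a(2, -4))*(-47) + Z = (14*(-3)/(-1 + 7*(-3)))*(-47) - 130 = (14*(-3)/(-1 - 21))*(-47) - 130 = (14*(-3)/(-22))*(-47) - 130 = (14*(-3)*(-1/22))*(-47) - 130 = (21/11)*(-47) - 130 = -987/11 - 130 = -2417/11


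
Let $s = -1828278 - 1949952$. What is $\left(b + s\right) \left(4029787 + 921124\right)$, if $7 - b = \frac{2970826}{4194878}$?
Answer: $- \frac{1705824278202021670}{91193} \approx -1.8706 \cdot 10^{13}$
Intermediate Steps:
$b = \frac{13196660}{2097439}$ ($b = 7 - \frac{2970826}{4194878} = 7 - 2970826 \cdot \frac{1}{4194878} = 7 - \frac{1485413}{2097439} = \frac{13196660}{2097439} \approx 6.2918$)
$s = -3778230$
$\left(b + s\right) \left(4029787 + 921124\right) = \left(\frac{13196660}{2097439} - 3778230\right) \left(4029787 + 921124\right) = \left(- \frac{7924593756310}{2097439}\right) 4950911 = - \frac{1705824278202021670}{91193}$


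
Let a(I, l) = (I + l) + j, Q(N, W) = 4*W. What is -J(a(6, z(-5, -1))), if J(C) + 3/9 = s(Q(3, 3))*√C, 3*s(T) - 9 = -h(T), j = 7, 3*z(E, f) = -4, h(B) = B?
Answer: ⅓ + √105/3 ≈ 3.7490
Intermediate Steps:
z(E, f) = -4/3 (z(E, f) = (⅓)*(-4) = -4/3)
s(T) = 3 - T/3 (s(T) = 3 + (-T)/3 = 3 - T/3)
a(I, l) = 7 + I + l (a(I, l) = (I + l) + 7 = 7 + I + l)
J(C) = -⅓ - √C (J(C) = -⅓ + (3 - 4*3/3)*√C = -⅓ + (3 - ⅓*12)*√C = -⅓ + (3 - 4)*√C = -⅓ - √C)
-J(a(6, z(-5, -1))) = -(-⅓ - √(7 + 6 - 4/3)) = -(-⅓ - √(35/3)) = -(-⅓ - √105/3) = ⅓ + √105/3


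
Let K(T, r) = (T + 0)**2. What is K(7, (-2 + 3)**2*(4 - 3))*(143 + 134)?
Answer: 13573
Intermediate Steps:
K(T, r) = T**2
K(7, (-2 + 3)**2*(4 - 3))*(143 + 134) = 7**2*(143 + 134) = 49*277 = 13573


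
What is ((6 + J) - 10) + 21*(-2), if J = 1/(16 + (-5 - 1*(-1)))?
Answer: -551/12 ≈ -45.917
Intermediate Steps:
J = 1/12 (J = 1/(16 + (-5 + 1)) = 1/(16 - 4) = 1/12 ≈ 0.083333)
((6 + J) - 10) + 21*(-2) = ((6 + 1/12) - 10) + 21*(-2) = (73/12 - 10) - 42 = -47/12 - 42 = -551/12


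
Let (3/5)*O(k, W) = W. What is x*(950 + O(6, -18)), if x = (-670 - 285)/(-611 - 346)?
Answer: 878600/957 ≈ 918.08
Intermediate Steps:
O(k, W) = 5*W/3
x = 955/957 (x = -955/(-957) = -955*(-1/957) = 955/957 ≈ 0.99791)
x*(950 + O(6, -18)) = 955*(950 + (5/3)*(-18))/957 = 955*(950 - 30)/957 = (955/957)*920 = 878600/957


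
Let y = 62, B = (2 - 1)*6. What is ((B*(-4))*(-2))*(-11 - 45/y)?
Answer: -17448/31 ≈ -562.84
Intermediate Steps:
B = 6 (B = 1*6 = 6)
((B*(-4))*(-2))*(-11 - 45/y) = ((6*(-4))*(-2))*(-11 - 45/62) = (-24*(-2))*(-11 - 45*1/62) = 48*(-11 - 45/62) = 48*(-727/62) = -17448/31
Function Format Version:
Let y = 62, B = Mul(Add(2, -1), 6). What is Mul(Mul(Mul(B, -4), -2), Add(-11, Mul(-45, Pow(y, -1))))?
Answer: Rational(-17448, 31) ≈ -562.84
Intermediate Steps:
B = 6 (B = Mul(1, 6) = 6)
Mul(Mul(Mul(B, -4), -2), Add(-11, Mul(-45, Pow(y, -1)))) = Mul(Mul(Mul(6, -4), -2), Add(-11, Mul(-45, Pow(62, -1)))) = Mul(Mul(-24, -2), Add(-11, Mul(-45, Rational(1, 62)))) = Mul(48, Add(-11, Rational(-45, 62))) = Mul(48, Rational(-727, 62)) = Rational(-17448, 31)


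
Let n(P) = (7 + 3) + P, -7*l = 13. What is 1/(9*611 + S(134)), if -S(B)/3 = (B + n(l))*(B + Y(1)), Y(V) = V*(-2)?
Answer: -7/355527 ≈ -1.9689e-5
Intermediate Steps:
l = -13/7 (l = -1/7*13 = -13/7 ≈ -1.8571)
n(P) = 10 + P
Y(V) = -2*V
S(B) = -3*(-2 + B)*(57/7 + B) (S(B) = -3*(B + (10 - 13/7))*(B - 2*1) = -3*(B + 57/7)*(B - 2) = -3*(57/7 + B)*(-2 + B) = -3*(-2 + B)*(57/7 + B))
1/(9*611 + S(134)) = 1/(9*611 + (342/7 - 3*134**2 - 129/7*134)) = 1/(5499 + (342/7 - 3*17956 - 17286/7)) = 1/(5499 + (342/7 - 53868 - 17286/7)) = 1/(5499 - 394020/7) = 1/(-355527/7) = -7/355527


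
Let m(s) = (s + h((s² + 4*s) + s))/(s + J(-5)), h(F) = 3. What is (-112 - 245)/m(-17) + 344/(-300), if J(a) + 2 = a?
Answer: -45986/75 ≈ -613.15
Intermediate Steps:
J(a) = -2 + a
m(s) = (3 + s)/(-7 + s) (m(s) = (s + 3)/(s + (-2 - 5)) = (3 + s)/(s - 7) = (3 + s)/(-7 + s))
(-112 - 245)/m(-17) + 344/(-300) = (-112 - 245)/(((3 - 17)/(-7 - 17))) + 344/(-300) = -357/(-14/(-24)) + 344*(-1/300) = -357/((-1/24*(-14))) - 86/75 = -357/7/12 - 86/75 = -357*12/7 - 86/75 = -612 - 86/75 = -45986/75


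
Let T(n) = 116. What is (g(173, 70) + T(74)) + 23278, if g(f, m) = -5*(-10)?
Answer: 23444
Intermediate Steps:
g(f, m) = 50
(g(173, 70) + T(74)) + 23278 = (50 + 116) + 23278 = 166 + 23278 = 23444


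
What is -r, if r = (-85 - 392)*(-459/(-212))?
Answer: 4131/4 ≈ 1032.8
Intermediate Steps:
r = -4131/4 (r = -(-218943)*(-1)/212 = -477*459/212 = -4131/4 ≈ -1032.8)
-r = -1*(-4131/4) = 4131/4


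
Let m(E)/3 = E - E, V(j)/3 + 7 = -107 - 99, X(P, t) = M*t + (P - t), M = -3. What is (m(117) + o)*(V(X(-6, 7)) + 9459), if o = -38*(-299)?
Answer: 100212840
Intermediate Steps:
X(P, t) = P - 4*t (X(P, t) = -3*t + (P - t) = P - 4*t)
V(j) = -639 (V(j) = -21 + 3*(-107 - 99) = -21 + 3*(-206) = -21 - 618 = -639)
m(E) = 0 (m(E) = 3*(E - E) = 3*0 = 0)
o = 11362
(m(117) + o)*(V(X(-6, 7)) + 9459) = (0 + 11362)*(-639 + 9459) = 11362*8820 = 100212840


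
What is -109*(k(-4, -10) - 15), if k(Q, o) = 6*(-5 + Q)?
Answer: 7521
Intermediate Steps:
k(Q, o) = -30 + 6*Q
-109*(k(-4, -10) - 15) = -109*((-30 + 6*(-4)) - 15) = -109*((-30 - 24) - 15) = -109*(-54 - 15) = -109*(-69) = 7521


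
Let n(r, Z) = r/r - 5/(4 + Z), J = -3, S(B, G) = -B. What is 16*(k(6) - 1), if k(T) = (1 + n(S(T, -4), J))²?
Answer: 128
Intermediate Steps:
n(r, Z) = 1 - 5/(4 + Z)
k(T) = 9 (k(T) = (1 + (-1 - 3)/(4 - 3))² = (1 - 4/1)² = (1 + 1*(-4))² = (1 - 4)² = (-3)² = 9)
16*(k(6) - 1) = 16*(9 - 1) = 16*8 = 128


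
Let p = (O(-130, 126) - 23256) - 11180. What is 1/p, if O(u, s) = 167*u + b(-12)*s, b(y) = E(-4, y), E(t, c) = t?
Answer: -1/56650 ≈ -1.7652e-5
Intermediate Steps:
b(y) = -4
O(u, s) = -4*s + 167*u (O(u, s) = 167*u - 4*s = -4*s + 167*u)
p = -56650 (p = ((-4*126 + 167*(-130)) - 23256) - 11180 = ((-504 - 21710) - 23256) - 11180 = (-22214 - 23256) - 11180 = -45470 - 11180 = -56650)
1/p = 1/(-56650) = -1/56650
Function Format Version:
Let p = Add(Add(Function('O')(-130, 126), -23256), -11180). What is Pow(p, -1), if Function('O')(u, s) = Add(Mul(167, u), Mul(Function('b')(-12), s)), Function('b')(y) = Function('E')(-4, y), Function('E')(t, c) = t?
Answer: Rational(-1, 56650) ≈ -1.7652e-5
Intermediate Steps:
Function('b')(y) = -4
Function('O')(u, s) = Add(Mul(-4, s), Mul(167, u)) (Function('O')(u, s) = Add(Mul(167, u), Mul(-4, s)) = Add(Mul(-4, s), Mul(167, u)))
p = -56650 (p = Add(Add(Add(Mul(-4, 126), Mul(167, -130)), -23256), -11180) = Add(Add(Add(-504, -21710), -23256), -11180) = Add(Add(-22214, -23256), -11180) = Add(-45470, -11180) = -56650)
Pow(p, -1) = Pow(-56650, -1) = Rational(-1, 56650)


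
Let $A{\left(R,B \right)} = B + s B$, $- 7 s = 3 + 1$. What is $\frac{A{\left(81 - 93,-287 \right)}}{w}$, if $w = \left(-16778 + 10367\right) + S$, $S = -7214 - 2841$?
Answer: $\frac{123}{16466} \approx 0.0074699$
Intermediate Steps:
$s = - \frac{4}{7}$ ($s = - \frac{3 + 1}{7} = \left(- \frac{1}{7}\right) 4 = - \frac{4}{7} \approx -0.57143$)
$S = -10055$ ($S = -7214 - 2841 = -10055$)
$A{\left(R,B \right)} = \frac{3 B}{7}$ ($A{\left(R,B \right)} = B - \frac{4 B}{7} = \frac{3 B}{7}$)
$w = -16466$ ($w = \left(-16778 + 10367\right) - 10055 = -6411 - 10055 = -16466$)
$\frac{A{\left(81 - 93,-287 \right)}}{w} = \frac{\frac{3}{7} \left(-287\right)}{-16466} = \left(-123\right) \left(- \frac{1}{16466}\right) = \frac{123}{16466}$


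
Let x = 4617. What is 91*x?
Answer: 420147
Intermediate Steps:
91*x = 91*4617 = 420147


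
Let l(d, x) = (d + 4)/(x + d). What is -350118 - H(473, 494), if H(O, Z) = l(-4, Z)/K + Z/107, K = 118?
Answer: -37463120/107 ≈ -3.5012e+5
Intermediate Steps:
l(d, x) = (4 + d)/(d + x)
H(O, Z) = Z/107 (H(O, Z) = ((4 - 4)/(-4 + Z))/118 + Z/107 = (0/(-4 + Z))*(1/118) + Z*(1/107) = 0*(1/118) + Z/107 = 0 + Z/107 = Z/107)
-350118 - H(473, 494) = -350118 - 494/107 = -37463120/107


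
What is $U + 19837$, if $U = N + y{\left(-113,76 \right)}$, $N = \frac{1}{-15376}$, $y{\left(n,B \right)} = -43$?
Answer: $\frac{304352543}{15376} \approx 19794.0$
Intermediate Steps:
$N = - \frac{1}{15376} \approx -6.5036 \cdot 10^{-5}$
$U = - \frac{661169}{15376}$ ($U = - \frac{1}{15376} - 43 = - \frac{661169}{15376} \approx -43.0$)
$U + 19837 = - \frac{661169}{15376} + 19837 = \frac{304352543}{15376}$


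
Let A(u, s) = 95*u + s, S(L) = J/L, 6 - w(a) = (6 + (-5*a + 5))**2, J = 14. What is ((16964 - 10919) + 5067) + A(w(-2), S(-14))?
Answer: -30214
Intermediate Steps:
w(a) = 6 - (11 - 5*a)**2 (w(a) = 6 - (6 + (-5*a + 5))**2 = 6 - (6 + (5 - 5*a))**2 = 6 - (11 - 5*a)**2)
S(L) = 14/L
A(u, s) = s + 95*u
((16964 - 10919) + 5067) + A(w(-2), S(-14)) = ((16964 - 10919) + 5067) + (14/(-14) + 95*(6 - (-11 + 5*(-2))**2)) = (6045 + 5067) + (14*(-1/14) + 95*(6 - (-11 - 10)**2)) = 11112 + (-1 + 95*(6 - 1*(-21)**2)) = 11112 + (-1 + 95*(6 - 1*441)) = 11112 + (-1 + 95*(6 - 441)) = 11112 + (-1 + 95*(-435)) = 11112 + (-1 - 41325) = 11112 - 41326 = -30214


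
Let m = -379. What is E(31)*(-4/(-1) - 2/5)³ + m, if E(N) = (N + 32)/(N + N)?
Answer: -1284917/3875 ≈ -331.59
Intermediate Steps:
E(N) = (32 + N)/(2*N) (E(N) = (32 + N)/((2*N)) = (32 + N)*(1/(2*N)) = (32 + N)/(2*N))
E(31)*(-4/(-1) - 2/5)³ + m = ((½)*(32 + 31)/31)*(-4/(-1) - 2/5)³ - 379 = ((½)*(1/31)*63)*(-4*(-1) - 2*⅕)³ - 379 = 63*(4 - ⅖)³/62 - 379 = 63*(18/5)³/62 - 379 = (63/62)*(5832/125) - 379 = 183708/3875 - 379 = -1284917/3875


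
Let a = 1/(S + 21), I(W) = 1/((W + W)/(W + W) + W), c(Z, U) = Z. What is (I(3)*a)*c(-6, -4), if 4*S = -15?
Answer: -2/23 ≈ -0.086957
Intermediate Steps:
S = -15/4 (S = (1/4)*(-15) = -15/4 ≈ -3.7500)
I(W) = 1/(1 + W) (I(W) = 1/((2*W)/((2*W)) + W) = 1/((2*W)*(1/(2*W)) + W) = 1/(1 + W))
a = 4/69 (a = 1/(-15/4 + 21) = 1/(69/4) = 4/69 ≈ 0.057971)
(I(3)*a)*c(-6, -4) = ((4/69)/(1 + 3))*(-6) = ((4/69)/4)*(-6) = ((1/4)*(4/69))*(-6) = (1/69)*(-6) = -2/23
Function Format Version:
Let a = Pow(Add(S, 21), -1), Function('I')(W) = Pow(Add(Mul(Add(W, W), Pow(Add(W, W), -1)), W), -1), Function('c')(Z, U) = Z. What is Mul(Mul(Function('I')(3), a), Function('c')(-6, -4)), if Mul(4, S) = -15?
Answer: Rational(-2, 23) ≈ -0.086957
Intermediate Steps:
S = Rational(-15, 4) (S = Mul(Rational(1, 4), -15) = Rational(-15, 4) ≈ -3.7500)
Function('I')(W) = Pow(Add(1, W), -1) (Function('I')(W) = Pow(Add(Mul(Mul(2, W), Pow(Mul(2, W), -1)), W), -1) = Pow(Add(Mul(Mul(2, W), Mul(Rational(1, 2), Pow(W, -1))), W), -1) = Pow(Add(1, W), -1))
a = Rational(4, 69) (a = Pow(Add(Rational(-15, 4), 21), -1) = Pow(Rational(69, 4), -1) = Rational(4, 69) ≈ 0.057971)
Mul(Mul(Function('I')(3), a), Function('c')(-6, -4)) = Mul(Mul(Pow(Add(1, 3), -1), Rational(4, 69)), -6) = Mul(Mul(Pow(4, -1), Rational(4, 69)), -6) = Mul(Mul(Rational(1, 4), Rational(4, 69)), -6) = Mul(Rational(1, 69), -6) = Rational(-2, 23)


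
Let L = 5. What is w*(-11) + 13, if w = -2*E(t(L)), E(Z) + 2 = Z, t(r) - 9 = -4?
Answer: 79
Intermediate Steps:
t(r) = 5 (t(r) = 9 - 4 = 5)
E(Z) = -2 + Z
w = -6 (w = -2*(-2 + 5) = -2*3 = -6)
w*(-11) + 13 = -6*(-11) + 13 = 66 + 13 = 79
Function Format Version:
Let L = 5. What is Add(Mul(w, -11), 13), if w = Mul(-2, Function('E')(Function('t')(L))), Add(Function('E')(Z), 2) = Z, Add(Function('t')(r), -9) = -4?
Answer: 79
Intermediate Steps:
Function('t')(r) = 5 (Function('t')(r) = Add(9, -4) = 5)
Function('E')(Z) = Add(-2, Z)
w = -6 (w = Mul(-2, Add(-2, 5)) = Mul(-2, 3) = -6)
Add(Mul(w, -11), 13) = Add(Mul(-6, -11), 13) = Add(66, 13) = 79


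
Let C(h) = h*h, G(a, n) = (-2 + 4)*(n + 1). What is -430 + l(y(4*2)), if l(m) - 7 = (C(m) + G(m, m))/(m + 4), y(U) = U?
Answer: -2497/6 ≈ -416.17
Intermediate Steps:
G(a, n) = 2 + 2*n (G(a, n) = 2*(1 + n) = 2 + 2*n)
C(h) = h**2
l(m) = 7 + (2 + m**2 + 2*m)/(4 + m) (l(m) = 7 + (m**2 + (2 + 2*m))/(m + 4) = 7 + (2 + m**2 + 2*m)/(4 + m))
-430 + l(y(4*2)) = -430 + (30 + (4*2)**2 + 9*(4*2))/(4 + 4*2) = -430 + (30 + 8**2 + 9*8)/(4 + 8) = -430 + (30 + 64 + 72)/12 = -430 + (1/12)*166 = -430 + 83/6 = -2497/6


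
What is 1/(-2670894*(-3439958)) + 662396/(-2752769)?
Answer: -6085937581000722223/25291789667995209588 ≈ -0.24063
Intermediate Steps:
1/(-2670894*(-3439958)) + 662396/(-2752769) = -1/2670894*(-1/3439958) + 662396*(-1/2752769) = 1/9187763182452 - 662396/2752769 = -6085937581000722223/25291789667995209588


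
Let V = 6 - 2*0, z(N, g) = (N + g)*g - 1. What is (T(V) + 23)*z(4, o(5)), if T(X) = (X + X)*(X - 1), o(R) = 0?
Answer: -83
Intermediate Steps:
z(N, g) = -1 + g*(N + g) (z(N, g) = g*(N + g) - 1 = -1 + g*(N + g))
V = 6 (V = 6 + 0 = 6)
T(X) = 2*X*(-1 + X) (T(X) = (2*X)*(-1 + X) = 2*X*(-1 + X))
(T(V) + 23)*z(4, o(5)) = (2*6*(-1 + 6) + 23)*(-1 + 0² + 4*0) = (2*6*5 + 23)*(-1 + 0 + 0) = (60 + 23)*(-1) = 83*(-1) = -83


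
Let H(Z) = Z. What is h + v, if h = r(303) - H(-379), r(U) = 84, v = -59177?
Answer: -58714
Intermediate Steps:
h = 463 (h = 84 - 1*(-379) = 84 + 379 = 463)
h + v = 463 - 59177 = -58714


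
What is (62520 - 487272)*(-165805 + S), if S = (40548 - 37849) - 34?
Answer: 69294041280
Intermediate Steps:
S = 2665 (S = 2699 - 34 = 2665)
(62520 - 487272)*(-165805 + S) = (62520 - 487272)*(-165805 + 2665) = -424752*(-163140) = 69294041280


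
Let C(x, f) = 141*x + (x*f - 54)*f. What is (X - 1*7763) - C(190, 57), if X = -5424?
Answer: -654209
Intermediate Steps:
C(x, f) = 141*x + f*(-54 + f*x) (C(x, f) = 141*x + (f*x - 54)*f = 141*x + (-54 + f*x)*f = 141*x + f*(-54 + f*x))
(X - 1*7763) - C(190, 57) = (-5424 - 1*7763) - (-54*57 + 141*190 + 190*57²) = (-5424 - 7763) - (-3078 + 26790 + 190*3249) = -13187 - (-3078 + 26790 + 617310) = -13187 - 1*641022 = -13187 - 641022 = -654209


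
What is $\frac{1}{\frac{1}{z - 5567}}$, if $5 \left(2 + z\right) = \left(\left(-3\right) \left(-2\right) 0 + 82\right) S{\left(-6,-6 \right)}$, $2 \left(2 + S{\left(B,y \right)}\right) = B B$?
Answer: $- \frac{26533}{5} \approx -5306.6$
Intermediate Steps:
$S{\left(B,y \right)} = -2 + \frac{B^{2}}{2}$ ($S{\left(B,y \right)} = -2 + \frac{B B}{2} = -2 + \frac{B^{2}}{2}$)
$z = \frac{1302}{5}$ ($z = -2 + \frac{\left(\left(-3\right) \left(-2\right) 0 + 82\right) \left(-2 + \frac{\left(-6\right)^{2}}{2}\right)}{5} = -2 + \frac{\left(6 \cdot 0 + 82\right) \left(-2 + \frac{1}{2} \cdot 36\right)}{5} = -2 + \frac{\left(0 + 82\right) \left(-2 + 18\right)}{5} = -2 + \frac{82 \cdot 16}{5} = -2 + \frac{1}{5} \cdot 1312 = -2 + \frac{1312}{5} = \frac{1302}{5} \approx 260.4$)
$\frac{1}{\frac{1}{z - 5567}} = \frac{1}{\frac{1}{\frac{1302}{5} - 5567}} = \frac{1}{\frac{1}{- \frac{26533}{5}}} = \frac{1}{- \frac{5}{26533}} = - \frac{26533}{5}$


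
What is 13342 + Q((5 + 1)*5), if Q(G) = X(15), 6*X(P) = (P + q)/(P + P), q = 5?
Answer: 120079/9 ≈ 13342.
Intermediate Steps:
X(P) = (5 + P)/(12*P) (X(P) = ((P + 5)/(P + P))/6 = ((5 + P)/((2*P)))/6 = ((5 + P)*(1/(2*P)))/6 = ((5 + P)/(2*P))/6 = (5 + P)/(12*P))
Q(G) = 1/9 (Q(G) = (1/12)*(5 + 15)/15 = (1/12)*(1/15)*20 = 1/9)
13342 + Q((5 + 1)*5) = 13342 + 1/9 = 120079/9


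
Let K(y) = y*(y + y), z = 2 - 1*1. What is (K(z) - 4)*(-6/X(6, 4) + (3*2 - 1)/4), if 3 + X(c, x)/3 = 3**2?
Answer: -11/6 ≈ -1.8333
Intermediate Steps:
z = 1 (z = 2 - 1 = 1)
X(c, x) = 18 (X(c, x) = -9 + 3*3**2 = -9 + 3*9 = -9 + 27 = 18)
K(y) = 2*y**2 (K(y) = y*(2*y) = 2*y**2)
(K(z) - 4)*(-6/X(6, 4) + (3*2 - 1)/4) = (2*1**2 - 4)*(-6/18 + (3*2 - 1)/4) = (2*1 - 4)*(-6*1/18 + (6 - 1)*(1/4)) = (2 - 4)*(-1/3 + 5*(1/4)) = -2*(-1/3 + 5/4) = -2*11/12 = -11/6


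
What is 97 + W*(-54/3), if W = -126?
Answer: 2365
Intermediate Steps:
97 + W*(-54/3) = 97 - (-6804)/3 = 97 - 126*(-18) = 97 + 2268 = 2365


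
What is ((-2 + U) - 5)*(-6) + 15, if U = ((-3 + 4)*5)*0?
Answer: 57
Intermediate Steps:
U = 0 (U = (1*5)*0 = 5*0 = 0)
((-2 + U) - 5)*(-6) + 15 = ((-2 + 0) - 5)*(-6) + 15 = (-2 - 5)*(-6) + 15 = -7*(-6) + 15 = 42 + 15 = 57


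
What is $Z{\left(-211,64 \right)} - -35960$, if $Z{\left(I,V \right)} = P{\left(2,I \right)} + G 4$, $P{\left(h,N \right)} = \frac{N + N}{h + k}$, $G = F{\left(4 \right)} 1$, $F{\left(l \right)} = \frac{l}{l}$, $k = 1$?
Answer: $\frac{107470}{3} \approx 35823.0$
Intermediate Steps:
$F{\left(l \right)} = 1$
$G = 1$ ($G = 1 \cdot 1 = 1$)
$P{\left(h,N \right)} = \frac{2 N}{1 + h}$ ($P{\left(h,N \right)} = \frac{N + N}{h + 1} = \frac{2 N}{1 + h}$)
$Z{\left(I,V \right)} = 4 + \frac{2 I}{3}$ ($Z{\left(I,V \right)} = \frac{2 I}{1 + 2} + 1 \cdot 4 = \frac{2 I}{3} + 4 = 4 + \frac{2 I}{3}$)
$Z{\left(-211,64 \right)} - -35960 = \left(4 + \frac{2}{3} \left(-211\right)\right) - -35960 = \left(4 - \frac{422}{3}\right) + 35960 = - \frac{410}{3} + 35960 = \frac{107470}{3}$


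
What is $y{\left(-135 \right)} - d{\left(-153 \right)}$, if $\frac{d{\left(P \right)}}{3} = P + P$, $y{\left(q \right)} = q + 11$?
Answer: $794$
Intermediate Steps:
$y{\left(q \right)} = 11 + q$
$d{\left(P \right)} = 6 P$ ($d{\left(P \right)} = 3 \left(P + P\right) = 3 \cdot 2 P = 6 P$)
$y{\left(-135 \right)} - d{\left(-153 \right)} = \left(11 - 135\right) - 6 \left(-153\right) = -124 - -918 = -124 + 918 = 794$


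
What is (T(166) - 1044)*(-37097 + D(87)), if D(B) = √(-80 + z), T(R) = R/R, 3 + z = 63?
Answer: 38692171 - 2086*I*√5 ≈ 3.8692e+7 - 4664.4*I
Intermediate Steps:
z = 60 (z = -3 + 63 = 60)
T(R) = 1
D(B) = 2*I*√5 (D(B) = √(-80 + 60) = √(-20) = 2*I*√5)
(T(166) - 1044)*(-37097 + D(87)) = (1 - 1044)*(-37097 + 2*I*√5) = -1043*(-37097 + 2*I*√5) = 38692171 - 2086*I*√5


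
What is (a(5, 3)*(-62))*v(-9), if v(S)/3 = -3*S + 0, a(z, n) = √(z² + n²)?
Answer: -5022*√34 ≈ -29283.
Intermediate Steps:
a(z, n) = √(n² + z²)
v(S) = -9*S (v(S) = 3*(-3*S + 0) = 3*(-3*S) = -9*S)
(a(5, 3)*(-62))*v(-9) = (√(3² + 5²)*(-62))*(-9*(-9)) = (√(9 + 25)*(-62))*81 = (√34*(-62))*81 = -62*√34*81 = -5022*√34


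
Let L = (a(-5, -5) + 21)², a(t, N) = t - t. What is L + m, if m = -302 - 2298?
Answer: -2159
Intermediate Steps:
a(t, N) = 0
m = -2600
L = 441 (L = (0 + 21)² = 21² = 441)
L + m = 441 - 2600 = -2159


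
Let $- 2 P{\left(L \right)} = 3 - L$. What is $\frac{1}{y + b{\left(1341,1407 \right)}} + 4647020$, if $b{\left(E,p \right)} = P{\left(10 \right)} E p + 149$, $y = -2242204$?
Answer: $\frac{40537809620982}{8723399} \approx 4.647 \cdot 10^{6}$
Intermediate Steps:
$P{\left(L \right)} = - \frac{3}{2} + \frac{L}{2}$ ($P{\left(L \right)} = - \frac{3 - L}{2} = - \frac{3}{2} + \frac{L}{2}$)
$b{\left(E,p \right)} = 149 + \frac{7 E p}{2}$ ($b{\left(E,p \right)} = \left(- \frac{3}{2} + \frac{1}{2} \cdot 10\right) E p + 149 = \left(- \frac{3}{2} + 5\right) E p + 149 = \frac{7 E}{2} p + 149 = \frac{7 E p}{2} + 149 = 149 + \frac{7 E p}{2}$)
$\frac{1}{y + b{\left(1341,1407 \right)}} + 4647020 = \frac{1}{-2242204 + \left(149 + \frac{7}{2} \cdot 1341 \cdot 1407\right)} + 4647020 = \frac{1}{-2242204 + \left(149 + \frac{13207509}{2}\right)} + 4647020 = \frac{1}{-2242204 + \frac{13207807}{2}} + 4647020 = \frac{1}{\frac{8723399}{2}} + 4647020 = \frac{2}{8723399} + 4647020 = \frac{40537809620982}{8723399}$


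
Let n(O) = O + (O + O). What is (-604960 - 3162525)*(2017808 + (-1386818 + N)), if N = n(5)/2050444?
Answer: -4874408485303918875/2050444 ≈ -2.3772e+12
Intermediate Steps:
n(O) = 3*O (n(O) = O + 2*O = 3*O)
N = 15/2050444 (N = (3*5)/2050444 = 15*(1/2050444) = 15/2050444 ≈ 7.3155e-6)
(-604960 - 3162525)*(2017808 + (-1386818 + N)) = (-604960 - 3162525)*(2017808 + (-1386818 + 15/2050444)) = -3767485*(2017808 - 2843592647177/2050444) = -3767485*1293809659575/2050444 = -4874408485303918875/2050444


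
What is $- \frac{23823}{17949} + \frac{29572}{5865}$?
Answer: $\frac{130355311}{35090295} \approx 3.7149$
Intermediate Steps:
$- \frac{23823}{17949} + \frac{29572}{5865} = \left(-23823\right) \frac{1}{17949} + 29572 \cdot \frac{1}{5865} = - \frac{7941}{5983} + \frac{29572}{5865} = \frac{130355311}{35090295}$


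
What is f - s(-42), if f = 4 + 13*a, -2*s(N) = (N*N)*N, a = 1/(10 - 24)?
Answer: -518573/14 ≈ -37041.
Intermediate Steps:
a = -1/14 (a = 1/(-14) = -1/14 ≈ -0.071429)
s(N) = -N**3/2 (s(N) = -N*N*N/2 = -N**2*N/2 = -N**3/2)
f = 43/14 (f = 4 + 13*(-1/14) = 4 - 13/14 = 43/14 ≈ 3.0714)
f - s(-42) = 43/14 - (-1)*(-42)**3/2 = 43/14 - (-1)*(-74088)/2 = 43/14 - 1*37044 = 43/14 - 37044 = -518573/14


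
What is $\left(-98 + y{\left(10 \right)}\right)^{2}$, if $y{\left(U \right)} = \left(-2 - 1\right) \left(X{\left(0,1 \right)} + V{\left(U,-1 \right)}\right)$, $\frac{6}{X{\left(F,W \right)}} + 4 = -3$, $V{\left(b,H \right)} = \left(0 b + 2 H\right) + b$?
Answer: $\frac{698896}{49} \approx 14263.0$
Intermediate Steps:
$V{\left(b,H \right)} = b + 2 H$ ($V{\left(b,H \right)} = \left(0 + 2 H\right) + b = 2 H + b = b + 2 H$)
$X{\left(F,W \right)} = - \frac{6}{7}$ ($X{\left(F,W \right)} = \frac{6}{-4 - 3} = \frac{6}{-7} = 6 \left(- \frac{1}{7}\right) = - \frac{6}{7}$)
$y{\left(U \right)} = \frac{60}{7} - 3 U$ ($y{\left(U \right)} = \left(-2 - 1\right) \left(- \frac{6}{7} + \left(U + 2 \left(-1\right)\right)\right) = - 3 \left(- \frac{6}{7} + \left(U - 2\right)\right) = - 3 \left(- \frac{6}{7} + \left(-2 + U\right)\right) = - 3 \left(- \frac{20}{7} + U\right) = \frac{60}{7} - 3 U$)
$\left(-98 + y{\left(10 \right)}\right)^{2} = \left(-98 + \left(\frac{60}{7} - 30\right)\right)^{2} = \left(-98 - \frac{150}{7}\right)^{2} = \left(- \frac{836}{7}\right)^{2} = \frac{698896}{49}$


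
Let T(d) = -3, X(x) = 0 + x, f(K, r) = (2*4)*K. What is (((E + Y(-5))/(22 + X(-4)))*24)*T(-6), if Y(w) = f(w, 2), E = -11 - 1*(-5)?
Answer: 184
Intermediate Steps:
f(K, r) = 8*K
X(x) = x
E = -6 (E = -11 + 5 = -6)
Y(w) = 8*w
(((E + Y(-5))/(22 + X(-4)))*24)*T(-6) = (((-6 + 8*(-5))/(22 - 4))*24)*(-3) = (((-6 - 40)/18)*24)*(-3) = (-46*1/18*24)*(-3) = -23/9*24*(-3) = -184/3*(-3) = 184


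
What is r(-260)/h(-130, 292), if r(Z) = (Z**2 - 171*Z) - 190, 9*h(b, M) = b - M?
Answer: -503415/211 ≈ -2385.9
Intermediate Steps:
h(b, M) = -M/9 + b/9 (h(b, M) = (b - M)/9 = -M/9 + b/9)
r(Z) = -190 + Z**2 - 171*Z
r(-260)/h(-130, 292) = (-190 + (-260)**2 - 171*(-260))/(-1/9*292 + (1/9)*(-130)) = (-190 + 67600 + 44460)/(-292/9 - 130/9) = 111870/(-422/9) = 111870*(-9/422) = -503415/211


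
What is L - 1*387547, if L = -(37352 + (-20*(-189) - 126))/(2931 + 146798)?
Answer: -58027065769/149729 ≈ -3.8755e+5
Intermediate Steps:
L = -41006/149729 (L = -(37352 + (3780 - 126))/149729 = -(37352 + 3654)/149729 = -41006/149729 ≈ -0.27387)
L - 1*387547 = -41006/149729 - 1*387547 = -41006/149729 - 387547 = -58027065769/149729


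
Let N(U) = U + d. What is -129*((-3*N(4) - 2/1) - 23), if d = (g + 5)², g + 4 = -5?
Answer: 10965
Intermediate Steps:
g = -9 (g = -4 - 5 = -9)
d = 16 (d = (-9 + 5)² = (-4)² = 16)
N(U) = 16 + U (N(U) = U + 16 = 16 + U)
-129*((-3*N(4) - 2/1) - 23) = -129*((-3*(16 + 4) - 2/1) - 23) = -129*((-3*20 - 2*1) - 23) = -129*((-60 - 2) - 23) = -129*(-62 - 23) = -129*(-85) = 10965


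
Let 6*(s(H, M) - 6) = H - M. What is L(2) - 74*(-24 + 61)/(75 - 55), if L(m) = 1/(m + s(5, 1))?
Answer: -8891/65 ≈ -136.78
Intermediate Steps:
s(H, M) = 6 - M/6 + H/6 (s(H, M) = 6 + (H - M)/6 = 6 + (-M/6 + H/6) = 6 - M/6 + H/6)
L(m) = 1/(20/3 + m) (L(m) = 1/(m + (6 - 1/6*1 + (1/6)*5)) = 1/(m + (6 - 1/6 + 5/6)) = 1/(m + 20/3) = 1/(20/3 + m))
L(2) - 74*(-24 + 61)/(75 - 55) = 3/(20 + 3*2) - 74*(-24 + 61)/(75 - 55) = 3/(20 + 6) - 2738/20 = 3/26 - 2738/20 = 3*(1/26) - 74*37/20 = 3/26 - 1369/10 = -8891/65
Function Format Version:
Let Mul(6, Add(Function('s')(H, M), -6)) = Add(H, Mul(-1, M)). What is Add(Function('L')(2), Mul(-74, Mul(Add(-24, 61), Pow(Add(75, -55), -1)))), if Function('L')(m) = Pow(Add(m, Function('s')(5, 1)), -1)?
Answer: Rational(-8891, 65) ≈ -136.78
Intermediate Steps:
Function('s')(H, M) = Add(6, Mul(Rational(-1, 6), M), Mul(Rational(1, 6), H)) (Function('s')(H, M) = Add(6, Mul(Rational(1, 6), Add(H, Mul(-1, M)))) = Add(6, Add(Mul(Rational(-1, 6), M), Mul(Rational(1, 6), H))) = Add(6, Mul(Rational(-1, 6), M), Mul(Rational(1, 6), H)))
Function('L')(m) = Pow(Add(Rational(20, 3), m), -1) (Function('L')(m) = Pow(Add(m, Add(6, Mul(Rational(-1, 6), 1), Mul(Rational(1, 6), 5))), -1) = Pow(Add(m, Add(6, Rational(-1, 6), Rational(5, 6))), -1) = Pow(Add(m, Rational(20, 3)), -1) = Pow(Add(Rational(20, 3), m), -1))
Add(Function('L')(2), Mul(-74, Mul(Add(-24, 61), Pow(Add(75, -55), -1)))) = Add(Mul(3, Pow(Add(20, Mul(3, 2)), -1)), Mul(-74, Mul(Add(-24, 61), Pow(Add(75, -55), -1)))) = Add(Mul(3, Pow(Add(20, 6), -1)), Mul(-74, Mul(37, Pow(20, -1)))) = Add(Mul(3, Pow(26, -1)), Mul(-74, Mul(37, Rational(1, 20)))) = Add(Mul(3, Rational(1, 26)), Mul(-74, Rational(37, 20))) = Add(Rational(3, 26), Rational(-1369, 10)) = Rational(-8891, 65)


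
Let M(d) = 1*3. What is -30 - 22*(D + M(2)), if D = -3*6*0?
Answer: -96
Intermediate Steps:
M(d) = 3
D = 0 (D = -18*0 = 0)
-30 - 22*(D + M(2)) = -30 - 22*(0 + 3) = -30 - 22*3 = -30 - 66 = -96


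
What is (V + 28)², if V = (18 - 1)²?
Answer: 100489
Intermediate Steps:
V = 289 (V = 17² = 289)
(V + 28)² = (289 + 28)² = 317² = 100489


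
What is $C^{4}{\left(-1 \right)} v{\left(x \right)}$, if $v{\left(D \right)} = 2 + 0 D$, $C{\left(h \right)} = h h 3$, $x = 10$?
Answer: $162$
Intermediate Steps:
$C{\left(h \right)} = 3 h^{2}$ ($C{\left(h \right)} = h^{2} \cdot 3 = 3 h^{2}$)
$v{\left(D \right)} = 2$ ($v{\left(D \right)} = 2 + 0 = 2$)
$C^{4}{\left(-1 \right)} v{\left(x \right)} = \left(3 \left(-1\right)^{2}\right)^{4} \cdot 2 = \left(3 \cdot 1\right)^{4} \cdot 2 = 3^{4} \cdot 2 = 81 \cdot 2 = 162$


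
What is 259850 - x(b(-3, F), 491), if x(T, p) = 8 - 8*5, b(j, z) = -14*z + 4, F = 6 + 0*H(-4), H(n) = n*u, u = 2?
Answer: 259882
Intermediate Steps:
H(n) = 2*n (H(n) = n*2 = 2*n)
F = 6 (F = 6 + 0*(2*(-4)) = 6 + 0*(-8) = 6 + 0 = 6)
b(j, z) = 4 - 14*z
x(T, p) = -32 (x(T, p) = 8 - 40 = -32)
259850 - x(b(-3, F), 491) = 259850 - 1*(-32) = 259850 + 32 = 259882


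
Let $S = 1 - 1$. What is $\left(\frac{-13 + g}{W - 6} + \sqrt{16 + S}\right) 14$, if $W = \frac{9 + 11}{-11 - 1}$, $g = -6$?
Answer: $\frac{2086}{23} \approx 90.696$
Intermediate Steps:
$S = 0$
$W = - \frac{5}{3}$ ($W = \frac{20}{-12} = 20 \left(- \frac{1}{12}\right) = - \frac{5}{3} \approx -1.6667$)
$\left(\frac{-13 + g}{W - 6} + \sqrt{16 + S}\right) 14 = \left(\frac{-13 - 6}{- \frac{5}{3} - 6} + \sqrt{16 + 0}\right) 14 = \left(- \frac{19}{- \frac{23}{3}} + \sqrt{16}\right) 14 = \left(\left(-19\right) \left(- \frac{3}{23}\right) + 4\right) 14 = \left(\frac{57}{23} + 4\right) 14 = \frac{149}{23} \cdot 14 = \frac{2086}{23}$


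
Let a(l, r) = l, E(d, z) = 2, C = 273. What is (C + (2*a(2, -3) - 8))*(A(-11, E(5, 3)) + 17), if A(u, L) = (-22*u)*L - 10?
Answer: 132079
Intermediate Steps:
A(u, L) = -10 - 22*L*u (A(u, L) = -22*L*u - 10 = -10 - 22*L*u)
(C + (2*a(2, -3) - 8))*(A(-11, E(5, 3)) + 17) = (273 + (2*2 - 8))*((-10 - 22*2*(-11)) + 17) = (273 + (4 - 8))*((-10 + 484) + 17) = (273 - 4)*(474 + 17) = 269*491 = 132079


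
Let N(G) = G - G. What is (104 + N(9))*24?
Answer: 2496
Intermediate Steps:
N(G) = 0
(104 + N(9))*24 = (104 + 0)*24 = 104*24 = 2496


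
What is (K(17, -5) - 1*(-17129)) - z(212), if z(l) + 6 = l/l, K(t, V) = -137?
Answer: 16997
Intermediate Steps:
z(l) = -5 (z(l) = -6 + l/l = -6 + 1 = -5)
(K(17, -5) - 1*(-17129)) - z(212) = (-137 - 1*(-17129)) - 1*(-5) = (-137 + 17129) + 5 = 16992 + 5 = 16997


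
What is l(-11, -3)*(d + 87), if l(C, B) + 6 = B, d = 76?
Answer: -1467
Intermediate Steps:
l(C, B) = -6 + B
l(-11, -3)*(d + 87) = (-6 - 3)*(76 + 87) = -9*163 = -1467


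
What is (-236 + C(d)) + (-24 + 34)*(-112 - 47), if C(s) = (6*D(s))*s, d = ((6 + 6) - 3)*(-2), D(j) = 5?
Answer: -2366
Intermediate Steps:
d = -18 (d = (12 - 3)*(-2) = 9*(-2) = -18)
C(s) = 30*s (C(s) = (6*5)*s = 30*s)
(-236 + C(d)) + (-24 + 34)*(-112 - 47) = (-236 + 30*(-18)) + (-24 + 34)*(-112 - 47) = (-236 - 540) + 10*(-159) = -776 - 1590 = -2366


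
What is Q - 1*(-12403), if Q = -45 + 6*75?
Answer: 12808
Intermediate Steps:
Q = 405 (Q = -45 + 450 = 405)
Q - 1*(-12403) = 405 - 1*(-12403) = 405 + 12403 = 12808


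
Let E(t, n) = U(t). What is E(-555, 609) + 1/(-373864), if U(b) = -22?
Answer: -8225009/373864 ≈ -22.000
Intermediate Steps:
E(t, n) = -22
E(-555, 609) + 1/(-373864) = -22 + 1/(-373864) = -22 - 1/373864 = -8225009/373864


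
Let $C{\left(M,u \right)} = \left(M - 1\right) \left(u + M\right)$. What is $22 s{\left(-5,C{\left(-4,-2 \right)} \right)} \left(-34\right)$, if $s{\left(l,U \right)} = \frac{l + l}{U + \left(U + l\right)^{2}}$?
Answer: $\frac{1496}{131} \approx 11.42$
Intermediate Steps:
$C{\left(M,u \right)} = \left(-1 + M\right) \left(M + u\right)$
$s{\left(l,U \right)} = \frac{2 l}{U + \left(U + l\right)^{2}}$
$22 s{\left(-5,C{\left(-4,-2 \right)} \right)} \left(-34\right) = 22 \cdot 2 \left(-5\right) \frac{1}{\left(\left(-4\right)^{2} - -4 - -2 - -8\right) + \left(\left(\left(-4\right)^{2} - -4 - -2 - -8\right) - 5\right)^{2}} \left(-34\right) = 22 \cdot 2 \left(-5\right) \frac{1}{\left(16 + 4 + 2 + 8\right) + \left(\left(16 + 4 + 2 + 8\right) - 5\right)^{2}} \left(-34\right) = 22 \cdot 2 \left(-5\right) \frac{1}{30 + \left(30 - 5\right)^{2}} \left(-34\right) = 22 \cdot 2 \left(-5\right) \frac{1}{30 + 25^{2}} \left(-34\right) = 22 \cdot 2 \left(-5\right) \frac{1}{30 + 625} \left(-34\right) = 22 \cdot 2 \left(-5\right) \frac{1}{655} \left(-34\right) = 22 \left(- \frac{2}{131}\right) \left(-34\right) = \left(- \frac{44}{131}\right) \left(-34\right) = \frac{1496}{131}$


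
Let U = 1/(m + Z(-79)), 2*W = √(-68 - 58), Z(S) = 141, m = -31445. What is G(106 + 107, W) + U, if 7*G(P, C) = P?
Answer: 952535/31304 ≈ 30.429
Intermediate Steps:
W = 3*I*√14/2 (W = √(-68 - 58)/2 = √(-126)/2 = (3*I*√14)/2 = 3*I*√14/2 ≈ 5.6125*I)
U = -1/31304 (U = 1/(-31445 + 141) = 1/(-31304) = -1/31304 ≈ -3.1945e-5)
G(P, C) = P/7
G(106 + 107, W) + U = (106 + 107)/7 - 1/31304 = (⅐)*213 - 1/31304 = 213/7 - 1/31304 = 952535/31304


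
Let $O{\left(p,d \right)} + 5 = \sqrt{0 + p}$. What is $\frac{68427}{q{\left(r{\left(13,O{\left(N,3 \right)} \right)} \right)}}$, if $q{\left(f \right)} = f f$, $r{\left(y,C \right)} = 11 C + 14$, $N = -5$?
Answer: $\frac{68427}{\left(-41 + 11 i \sqrt{5}\right)^{2}} \approx 14.089 + 26.41 i$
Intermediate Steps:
$O{\left(p,d \right)} = -5 + \sqrt{p}$ ($O{\left(p,d \right)} = -5 + \sqrt{0 + p} = -5 + \sqrt{p}$)
$r{\left(y,C \right)} = 14 + 11 C$
$q{\left(f \right)} = f^{2}$
$\frac{68427}{q{\left(r{\left(13,O{\left(N,3 \right)} \right)} \right)}} = \frac{68427}{\left(14 + 11 \left(-5 + \sqrt{-5}\right)\right)^{2}} = \frac{68427}{\left(14 + 11 \left(-5 + i \sqrt{5}\right)\right)^{2}} = \frac{68427}{\left(14 - \left(55 - 11 i \sqrt{5}\right)\right)^{2}} = \frac{68427}{\left(-41 + 11 i \sqrt{5}\right)^{2}}$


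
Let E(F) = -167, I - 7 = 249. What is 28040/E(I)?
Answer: -28040/167 ≈ -167.90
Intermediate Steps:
I = 256 (I = 7 + 249 = 256)
28040/E(I) = 28040/(-167) = 28040*(-1/167) = -28040/167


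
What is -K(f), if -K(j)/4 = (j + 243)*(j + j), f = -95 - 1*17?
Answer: -117376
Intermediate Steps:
f = -112 (f = -95 - 17 = -112)
K(j) = -8*j*(243 + j) (K(j) = -4*(j + 243)*(j + j) = -4*(243 + j)*2*j = -8*j*(243 + j))
-K(f) = -(-8)*(-112)*(243 - 112) = -(-8)*(-112)*131 = -1*117376 = -117376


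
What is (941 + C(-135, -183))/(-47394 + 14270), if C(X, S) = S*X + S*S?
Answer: -59135/33124 ≈ -1.7853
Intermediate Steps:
C(X, S) = S² + S*X (C(X, S) = S*X + S² = S² + S*X)
(941 + C(-135, -183))/(-47394 + 14270) = (941 - 183*(-183 - 135))/(-47394 + 14270) = (941 - 183*(-318))/(-33124) = (941 + 58194)*(-1/33124) = 59135*(-1/33124) = -59135/33124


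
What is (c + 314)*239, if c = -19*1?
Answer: 70505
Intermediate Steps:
c = -19
(c + 314)*239 = (-19 + 314)*239 = 295*239 = 70505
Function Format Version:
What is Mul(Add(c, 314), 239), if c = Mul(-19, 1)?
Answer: 70505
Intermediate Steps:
c = -19
Mul(Add(c, 314), 239) = Mul(Add(-19, 314), 239) = Mul(295, 239) = 70505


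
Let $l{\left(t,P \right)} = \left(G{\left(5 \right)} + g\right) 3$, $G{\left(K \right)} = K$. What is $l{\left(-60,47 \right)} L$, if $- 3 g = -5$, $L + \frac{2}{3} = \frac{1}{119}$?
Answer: $- \frac{4700}{357} \approx -13.165$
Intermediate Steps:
$L = - \frac{235}{357}$ ($L = - \frac{2}{3} + \frac{1}{119} = - \frac{235}{357} \approx -0.65826$)
$g = \frac{5}{3}$ ($g = \left(- \frac{1}{3}\right) \left(-5\right) = \frac{5}{3} \approx 1.6667$)
$l{\left(t,P \right)} = 20$ ($l{\left(t,P \right)} = \left(5 + \frac{5}{3}\right) 3 = \frac{20}{3} \cdot 3 = 20$)
$l{\left(-60,47 \right)} L = 20 \left(- \frac{235}{357}\right) = - \frac{4700}{357}$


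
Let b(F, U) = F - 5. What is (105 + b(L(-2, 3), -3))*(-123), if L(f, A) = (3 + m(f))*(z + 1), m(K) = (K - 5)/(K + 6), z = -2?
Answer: -48585/4 ≈ -12146.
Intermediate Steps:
m(K) = (-5 + K)/(6 + K)
L(f, A) = -3 - (-5 + f)/(6 + f) (L(f, A) = (3 + (-5 + f)/(6 + f))*(-2 + 1) = (3 + (-5 + f)/(6 + f))*(-1) = -3 - (-5 + f)/(6 + f))
b(F, U) = -5 + F
(105 + b(L(-2, 3), -3))*(-123) = (105 + (-5 + (-13 - 4*(-2))/(6 - 2)))*(-123) = (105 + (-5 + (-13 + 8)/4))*(-123) = (105 + (-5 + (¼)*(-5)))*(-123) = (105 + (-5 - 5/4))*(-123) = (105 - 25/4)*(-123) = (395/4)*(-123) = -48585/4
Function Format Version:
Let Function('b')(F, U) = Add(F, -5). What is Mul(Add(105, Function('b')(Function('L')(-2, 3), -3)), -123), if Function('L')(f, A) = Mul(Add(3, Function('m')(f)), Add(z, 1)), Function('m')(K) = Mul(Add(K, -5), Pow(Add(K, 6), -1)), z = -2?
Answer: Rational(-48585, 4) ≈ -12146.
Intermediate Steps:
Function('m')(K) = Mul(Pow(Add(6, K), -1), Add(-5, K)) (Function('m')(K) = Mul(Add(-5, K), Pow(Add(6, K), -1)) = Mul(Pow(Add(6, K), -1), Add(-5, K)))
Function('L')(f, A) = Add(-3, Mul(-1, Pow(Add(6, f), -1), Add(-5, f))) (Function('L')(f, A) = Mul(Add(3, Mul(Pow(Add(6, f), -1), Add(-5, f))), Add(-2, 1)) = Mul(Add(3, Mul(Pow(Add(6, f), -1), Add(-5, f))), -1) = Add(-3, Mul(-1, Pow(Add(6, f), -1), Add(-5, f))))
Function('b')(F, U) = Add(-5, F)
Mul(Add(105, Function('b')(Function('L')(-2, 3), -3)), -123) = Mul(Add(105, Add(-5, Mul(Pow(Add(6, -2), -1), Add(-13, Mul(-4, -2))))), -123) = Mul(Add(105, Add(-5, Mul(Pow(4, -1), Add(-13, 8)))), -123) = Mul(Add(105, Add(-5, Mul(Rational(1, 4), -5))), -123) = Mul(Add(105, Add(-5, Rational(-5, 4))), -123) = Mul(Add(105, Rational(-25, 4)), -123) = Mul(Rational(395, 4), -123) = Rational(-48585, 4)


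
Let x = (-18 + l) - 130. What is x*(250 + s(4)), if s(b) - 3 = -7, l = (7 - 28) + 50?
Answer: -29274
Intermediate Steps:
l = 29 (l = -21 + 50 = 29)
s(b) = -4 (s(b) = 3 - 7 = -4)
x = -119 (x = (-18 + 29) - 130 = 11 - 130 = -119)
x*(250 + s(4)) = -119*(250 - 4) = -119*246 = -29274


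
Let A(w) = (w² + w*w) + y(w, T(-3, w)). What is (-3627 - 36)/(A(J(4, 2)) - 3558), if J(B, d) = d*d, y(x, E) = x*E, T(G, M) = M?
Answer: 407/390 ≈ 1.0436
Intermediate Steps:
y(x, E) = E*x
J(B, d) = d²
A(w) = 3*w² (A(w) = (w² + w*w) + w*w = (w² + w²) + w² = 2*w² + w² = 3*w²)
(-3627 - 36)/(A(J(4, 2)) - 3558) = (-3627 - 36)/(3*(2²)² - 3558) = -3663/(3*4² - 3558) = -3663/(3*16 - 3558) = -3663/(48 - 3558) = -3663/(-3510) = -3663*(-1/3510) = 407/390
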